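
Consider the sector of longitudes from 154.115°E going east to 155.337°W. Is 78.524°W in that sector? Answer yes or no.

Band width going east from +154.115° to -155.337°: ((-155.337 − 154.115) mod 360) = 50.548°.
Offset of -78.524° east of the west edge: ((-78.524 − 154.115) mod 360) = 127.361°.
127.361° > 50.548° ⇒ outside.

No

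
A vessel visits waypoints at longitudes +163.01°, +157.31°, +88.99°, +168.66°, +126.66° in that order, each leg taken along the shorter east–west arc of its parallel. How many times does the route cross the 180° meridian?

Leg 1: +163.01° → +157.31°, shortest Δλ = -5.7° (west) — does not cross 180°.
Leg 2: +157.31° → +88.99°, shortest Δλ = -68.32° (west) — does not cross 180°.
Leg 3: +88.99° → +168.66°, shortest Δλ = 79.67° (east) — does not cross 180°.
Leg 4: +168.66° → +126.66°, shortest Δλ = -42.0° (west) — does not cross 180°.
Total crossings: 0.

0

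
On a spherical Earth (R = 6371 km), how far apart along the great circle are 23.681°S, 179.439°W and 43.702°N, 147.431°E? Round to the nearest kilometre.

8220 km

Δλ = 147.431 − -179.439 = 326.870°; wrapped into (−180°, 180°]: -33.130°.
Δφ = 43.702 − -23.681 = 67.383°.
a = sin²(Δφ/2) + cos φ₁ · cos φ₂ · sin²(Δλ/2) = 0.361531.
c = 2·atan2(√a, √(1−a)) = 1.29019 rad → d = 6371·c ≈ 8219.80 km.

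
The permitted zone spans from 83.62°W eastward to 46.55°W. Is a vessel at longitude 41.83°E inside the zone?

Band width going east from -83.62° to -46.55°: ((-46.55 − -83.62) mod 360) = 37.07°.
Offset of +41.83° east of the west edge: ((41.83 − -83.62) mod 360) = 125.45°.
125.45° > 37.07° ⇒ outside.

No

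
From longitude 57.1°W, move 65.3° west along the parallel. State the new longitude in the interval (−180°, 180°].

Start at -57.1°; shift −65.3° → -122.4°.
-122.4° already lies in (−180°, 180°].

122.4°W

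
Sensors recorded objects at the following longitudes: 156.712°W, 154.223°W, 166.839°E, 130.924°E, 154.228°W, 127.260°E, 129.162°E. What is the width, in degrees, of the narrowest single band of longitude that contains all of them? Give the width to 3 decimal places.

78.517°

Sort the longitudes: -156.712°, -154.228°, -154.223°, +127.260°, +129.162°, +130.924°, +166.839°.
Eastward gaps between consecutive values (wrapping around): 2.484°, 0.005°, 281.483°, 1.902°, 1.762°, 35.915°, 36.449°.
Largest gap = 281.483° ⇒ minimal covering band is its complement: 360° − 281.483° = 78.517°.
Band runs from +127.260° eastward to -154.223°, crossing the antimeridian.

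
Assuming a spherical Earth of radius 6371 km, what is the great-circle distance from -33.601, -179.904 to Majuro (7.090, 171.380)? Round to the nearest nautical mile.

Δλ = 171.380 − -179.904 = 351.284°; wrapped into (−180°, 180°]: -8.716°.
Δφ = 7.090 − -33.601 = 40.691°.
a = sin²(Δφ/2) + cos φ₁ · cos φ₂ · sin²(Δλ/2) = 0.125654.
c = 2·atan2(√a, √(1−a)) = 0.72471 rad → d = 6371·c ≈ 4617.13 km ≈ 2493.05 nmi.

2493 nmi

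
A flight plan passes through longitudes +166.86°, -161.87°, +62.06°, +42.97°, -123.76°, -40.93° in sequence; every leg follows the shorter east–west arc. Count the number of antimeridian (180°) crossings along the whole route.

Leg 1: +166.86° → -161.87°, shortest Δλ = 31.27° (east) — crosses 180°.
Leg 2: -161.87° → +62.06°, shortest Δλ = -136.07° (west) — crosses 180°.
Leg 3: +62.06° → +42.97°, shortest Δλ = -19.09° (west) — does not cross 180°.
Leg 4: +42.97° → -123.76°, shortest Δλ = -166.73° (west) — does not cross 180°.
Leg 5: -123.76° → -40.93°, shortest Δλ = 82.83° (east) — does not cross 180°.
Total crossings: 2.

2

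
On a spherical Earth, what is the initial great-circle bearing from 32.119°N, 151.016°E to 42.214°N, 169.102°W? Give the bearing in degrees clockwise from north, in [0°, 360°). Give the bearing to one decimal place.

Δλ = -169.102 − 151.016 = -320.118°; wrapped into (−180°, 180°]: 39.882°.
θ = atan2( sin Δλ · cos φ₂ , cos φ₁ · sin φ₂ − sin φ₁ · cos φ₂ · cos Δλ )
  = atan2(0.47491, 0.26689) = 60.665° → normalised to [0°, 360°): 60.665°.

60.7°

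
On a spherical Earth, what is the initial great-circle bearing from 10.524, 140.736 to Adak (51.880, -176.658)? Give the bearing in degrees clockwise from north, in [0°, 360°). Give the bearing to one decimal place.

Δλ = -176.658 − 140.736 = -317.394°; wrapped into (−180°, 180°]: 42.606°.
θ = atan2( sin Δλ · cos φ₂ , cos φ₁ · sin φ₂ − sin φ₁ · cos φ₂ · cos Δλ )
  = atan2(0.41789, 0.69050) = 31.182° → normalised to [0°, 360°): 31.182°.

31.2°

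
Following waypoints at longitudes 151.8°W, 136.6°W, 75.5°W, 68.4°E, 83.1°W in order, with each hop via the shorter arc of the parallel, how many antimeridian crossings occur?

Leg 1: -151.8° → -136.6°, shortest Δλ = 15.2° (east) — does not cross 180°.
Leg 2: -136.6° → -75.5°, shortest Δλ = 61.1° (east) — does not cross 180°.
Leg 3: -75.5° → +68.4°, shortest Δλ = 143.9° (east) — does not cross 180°.
Leg 4: +68.4° → -83.1°, shortest Δλ = -151.5° (west) — does not cross 180°.
Total crossings: 0.

0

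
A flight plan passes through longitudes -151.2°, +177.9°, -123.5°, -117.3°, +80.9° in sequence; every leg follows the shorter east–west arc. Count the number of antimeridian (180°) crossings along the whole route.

Leg 1: -151.2° → +177.9°, shortest Δλ = -30.9° (west) — crosses 180°.
Leg 2: +177.9° → -123.5°, shortest Δλ = 58.6° (east) — crosses 180°.
Leg 3: -123.5° → -117.3°, shortest Δλ = 6.2° (east) — does not cross 180°.
Leg 4: -117.3° → +80.9°, shortest Δλ = -161.8° (west) — crosses 180°.
Total crossings: 3.

3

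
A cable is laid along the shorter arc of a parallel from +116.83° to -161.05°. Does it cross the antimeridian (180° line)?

Naïve |-161.05 − 116.83| = 277.88° > 180°, so the shorter arc goes the other way round — across 180°.
Signed shortest Δλ = ((-161.05 − 116.83 + 180) mod 360) − 180 = 82.12°.
Going east by 82.12° from +116.83° passes through 180° before reaching -161.05°.

Yes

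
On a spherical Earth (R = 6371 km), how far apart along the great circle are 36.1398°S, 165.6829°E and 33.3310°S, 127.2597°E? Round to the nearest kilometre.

Δλ = 127.2597 − 165.6829 = -38.4232°.
Δφ = -33.3310 − -36.1398 = 2.8088°.
a = sin²(Δφ/2) + cos φ₁ · cos φ₂ · sin²(Δλ/2) = 0.073661.
c = 2·atan2(√a, √(1−a)) = 0.54971 rad → d = 6371·c ≈ 3502.18 km.

3502 km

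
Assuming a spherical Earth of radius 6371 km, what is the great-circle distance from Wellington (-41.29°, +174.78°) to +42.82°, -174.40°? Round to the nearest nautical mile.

Δλ = -174.40 − 174.78 = -349.18°; wrapped into (−180°, 180°]: 10.82°.
Δφ = 42.82 − -41.29 = 84.11°.
a = sin²(Δφ/2) + cos φ₁ · cos φ₂ · sin²(Δλ/2) = 0.453590.
c = 2·atan2(√a, √(1−a)) = 1.47784 rad → d = 6371·c ≈ 9415.33 km ≈ 5083.87 nmi.

5084 nmi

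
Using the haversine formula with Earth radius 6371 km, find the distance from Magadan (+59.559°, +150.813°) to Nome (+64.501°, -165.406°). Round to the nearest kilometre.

2298 km

Δλ = -165.406 − 150.813 = -316.219°; wrapped into (−180°, 180°]: 43.781°.
Δφ = 64.501 − 59.559 = 4.942°.
a = sin²(Δφ/2) + cos φ₁ · cos φ₂ · sin²(Δλ/2) = 0.032177.
c = 2·atan2(√a, √(1−a)) = 0.36071 rad → d = 6371·c ≈ 2298.10 km.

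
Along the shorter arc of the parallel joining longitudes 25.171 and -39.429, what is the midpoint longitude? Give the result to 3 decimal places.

-7.129°

Signed shortest Δλ from +25.171° to -39.429° is -64.600°.
Midpoint longitude = +25.171° + (-64.600°)/2 = +25.171° − 32.300° = -7.129°.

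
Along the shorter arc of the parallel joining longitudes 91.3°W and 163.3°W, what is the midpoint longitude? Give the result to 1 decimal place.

Signed shortest Δλ from -91.3° to -163.3° is -72.0°.
Midpoint longitude = -91.3° + (-72.0°)/2 = -91.3° − 36.0° = -127.3°.

127.3°W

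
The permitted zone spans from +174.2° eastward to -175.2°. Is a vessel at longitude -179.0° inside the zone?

Yes

Band width going east from +174.2° to -175.2°: ((-175.2 − 174.2) mod 360) = 10.6°.
Offset of -179.0° east of the west edge: ((-179.0 − 174.2) mod 360) = 6.8°.
6.8° ≤ 10.6° ⇒ inside.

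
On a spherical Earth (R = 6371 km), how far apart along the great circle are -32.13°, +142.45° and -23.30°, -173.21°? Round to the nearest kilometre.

4442 km

Δλ = -173.21 − 142.45 = -315.66°; wrapped into (−180°, 180°]: 44.34°.
Δφ = -23.30 − -32.13 = 8.83°.
a = sin²(Δφ/2) + cos φ₁ · cos φ₂ · sin²(Δλ/2) = 0.116680.
c = 2·atan2(√a, √(1−a)) = 0.69720 rad → d = 6371·c ≈ 4441.89 km.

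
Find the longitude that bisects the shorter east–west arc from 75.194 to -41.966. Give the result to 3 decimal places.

+16.614°

Signed shortest Δλ from +75.194° to -41.966° is -117.160°.
Midpoint longitude = +75.194° + (-117.160°)/2 = +75.194° − 58.580° = +16.614°.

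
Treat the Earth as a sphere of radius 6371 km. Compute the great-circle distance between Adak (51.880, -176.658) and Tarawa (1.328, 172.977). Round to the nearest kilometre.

Δλ = 172.977 − -176.658 = 349.635°; wrapped into (−180°, 180°]: -10.365°.
Δφ = 1.328 − 51.880 = -50.552°.
a = sin²(Δφ/2) + cos φ₁ · cos φ₂ · sin²(Δλ/2) = 0.187347.
c = 2·atan2(√a, √(1−a)) = 0.89527 rad → d = 6371·c ≈ 5703.78 km.

5704 km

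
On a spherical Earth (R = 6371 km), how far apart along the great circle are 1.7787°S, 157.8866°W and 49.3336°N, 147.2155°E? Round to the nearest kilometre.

7723 km

Δλ = 147.2155 − -157.8866 = 305.1021°; wrapped into (−180°, 180°]: -54.8979°.
Δφ = 49.3336 − -1.7787 = 51.1123°.
a = sin²(Δφ/2) + cos φ₁ · cos φ₂ · sin²(Δλ/2) = 0.324500.
c = 2·atan2(√a, √(1−a)) = 1.21216 rad → d = 6371·c ≈ 7722.66 km.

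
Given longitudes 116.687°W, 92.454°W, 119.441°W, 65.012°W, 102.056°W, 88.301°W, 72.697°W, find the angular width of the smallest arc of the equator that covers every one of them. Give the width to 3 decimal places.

54.429°

Sort the longitudes: -119.441°, -116.687°, -102.056°, -92.454°, -88.301°, -72.697°, -65.012°.
Eastward gaps between consecutive values (wrapping around): 2.754°, 14.631°, 9.602°, 4.153°, 15.604°, 7.685°, 305.571°.
Largest gap = 305.571° ⇒ minimal covering band is its complement: 360° − 305.571° = 54.429°.
Band runs from -119.441° eastward to -65.012°.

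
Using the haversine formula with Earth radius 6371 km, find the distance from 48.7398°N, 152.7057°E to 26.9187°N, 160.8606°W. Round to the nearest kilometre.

4647 km

Δλ = -160.8606 − 152.7057 = -313.5663°; wrapped into (−180°, 180°]: 46.4337°.
Δφ = 26.9187 − 48.7398 = -21.8211°.
a = sin²(Δφ/2) + cos φ₁ · cos φ₂ · sin²(Δλ/2) = 0.127206.
c = 2·atan2(√a, √(1−a)) = 0.72938 rad → d = 6371·c ≈ 4646.89 km.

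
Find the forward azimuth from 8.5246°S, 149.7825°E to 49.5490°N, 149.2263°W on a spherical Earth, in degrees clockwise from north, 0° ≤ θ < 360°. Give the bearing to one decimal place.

Δλ = -149.2263 − 149.7825 = -299.0088°; wrapped into (−180°, 180°]: 60.9912°.
θ = atan2( sin Δλ · cos φ₂ , cos φ₁ · sin φ₂ − sin φ₁ · cos φ₂ · cos Δλ )
  = atan2(0.56740, 0.79919) = 35.374° → normalised to [0°, 360°): 35.374°.

35.4°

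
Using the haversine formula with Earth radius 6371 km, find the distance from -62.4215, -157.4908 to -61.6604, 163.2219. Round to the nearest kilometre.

2018 km

Δλ = 163.2219 − -157.4908 = 320.7127°; wrapped into (−180°, 180°]: -39.2873°.
Δφ = -61.6604 − -62.4215 = 0.7611°.
a = sin²(Δφ/2) + cos φ₁ · cos φ₂ · sin²(Δλ/2) = 0.024880.
c = 2·atan2(√a, √(1−a)) = 0.31679 rad → d = 6371·c ≈ 2018.27 km.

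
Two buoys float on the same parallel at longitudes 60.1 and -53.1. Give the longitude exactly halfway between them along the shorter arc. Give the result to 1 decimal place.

Signed shortest Δλ from +60.1° to -53.1° is -113.2°.
Midpoint longitude = +60.1° + (-113.2°)/2 = +60.1° − 56.6° = +3.5°.

+3.5°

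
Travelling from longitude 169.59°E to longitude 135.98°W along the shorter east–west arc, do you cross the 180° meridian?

Yes

Naïve |-135.98 − 169.59| = 305.57° > 180°, so the shorter arc goes the other way round — across 180°.
Signed shortest Δλ = ((-135.98 − 169.59 + 180) mod 360) − 180 = 54.43°.
Going east by 54.43° from +169.59° passes through 180° before reaching -135.98°.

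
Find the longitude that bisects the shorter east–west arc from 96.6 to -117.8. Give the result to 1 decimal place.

+169.4°

Signed shortest Δλ from +96.6° to -117.8° is +145.6°.
Midpoint longitude = +96.6° + (+145.6°)/2 = +96.6° + 72.8° = +169.4°.
(The naïve average (+96.6 + -117.8)/2 = -10.6° is on the wrong side of the globe.)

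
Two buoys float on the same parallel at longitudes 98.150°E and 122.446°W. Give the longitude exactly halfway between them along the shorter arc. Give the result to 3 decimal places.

Signed shortest Δλ from +98.150° to -122.446° is +139.404°.
Midpoint longitude = +98.150° + (+139.404°)/2 = +98.150° + 69.702° = +167.852°.
(The naïve average (+98.150 + -122.446)/2 = -12.148° is on the wrong side of the globe.)

167.852°E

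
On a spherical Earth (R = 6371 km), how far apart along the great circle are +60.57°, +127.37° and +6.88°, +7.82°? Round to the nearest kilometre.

Δλ = 7.82 − 127.37 = -119.55°.
Δφ = 6.88 − 60.57 = -53.69°.
a = sin²(Δφ/2) + cos φ₁ · cos φ₂ · sin²(Δλ/2) = 0.568127.
c = 2·atan2(√a, √(1−a)) = 1.70747 rad → d = 6371·c ≈ 10878.32 km.

10878 km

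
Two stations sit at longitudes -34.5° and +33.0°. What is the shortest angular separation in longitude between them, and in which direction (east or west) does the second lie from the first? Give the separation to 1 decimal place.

67.5° east

Raw difference: 33.0 − -34.5 = 67.5°.
Normalise into (−180°, 180°]: 67.5° stays 67.5°.
Positive ⇒ the second point lies to the east; separation 67.5°.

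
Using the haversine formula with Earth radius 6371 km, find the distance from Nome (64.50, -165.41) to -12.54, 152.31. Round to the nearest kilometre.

9274 km

Δλ = 152.31 − -165.41 = 317.72°; wrapped into (−180°, 180°]: -42.28°.
Δφ = -12.54 − 64.50 = -77.04°.
a = sin²(Δφ/2) + cos φ₁ · cos φ₂ · sin²(Δλ/2) = 0.442524.
c = 2·atan2(√a, √(1−a)) = 1.45559 rad → d = 6371·c ≈ 9273.56 km.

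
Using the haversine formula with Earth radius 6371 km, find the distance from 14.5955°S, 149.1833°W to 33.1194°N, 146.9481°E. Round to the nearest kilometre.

8599 km

Δλ = 146.9481 − -149.1833 = 296.1314°; wrapped into (−180°, 180°]: -63.8686°.
Δφ = 33.1194 − -14.5955 = 47.7149°.
a = sin²(Δφ/2) + cos φ₁ · cos φ₂ · sin²(Δλ/2) = 0.390357.
c = 2·atan2(√a, √(1−a)) = 1.34971 rad → d = 6371·c ≈ 8599.02 km.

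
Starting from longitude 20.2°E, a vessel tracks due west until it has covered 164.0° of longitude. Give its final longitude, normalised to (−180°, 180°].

Start at +20.2°; shift −164.0° → -143.8°.
-143.8° already lies in (−180°, 180°].

143.8°W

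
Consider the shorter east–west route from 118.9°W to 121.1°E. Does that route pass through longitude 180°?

Yes

Naïve |121.1 − -118.9| = 240.0° > 180°, so the shorter arc goes the other way round — across 180°.
Signed shortest Δλ = ((121.1 − -118.9 + 180) mod 360) − 180 = -120.0°.
Going west by 120.0° from -118.9° passes through 180° before reaching +121.1°.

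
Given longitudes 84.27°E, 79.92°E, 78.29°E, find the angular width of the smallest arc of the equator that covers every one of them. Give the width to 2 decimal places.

Sort the longitudes: +78.29°, +79.92°, +84.27°.
Eastward gaps between consecutive values (wrapping around): 1.63°, 4.35°, 354.02°.
Largest gap = 354.02° ⇒ minimal covering band is its complement: 360° − 354.02° = 5.98°.
Band runs from +78.29° eastward to +84.27°.

5.98°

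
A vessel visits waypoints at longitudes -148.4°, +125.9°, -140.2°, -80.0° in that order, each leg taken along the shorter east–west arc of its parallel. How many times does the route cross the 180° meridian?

Leg 1: -148.4° → +125.9°, shortest Δλ = -85.7° (west) — crosses 180°.
Leg 2: +125.9° → -140.2°, shortest Δλ = 93.9° (east) — crosses 180°.
Leg 3: -140.2° → -80.0°, shortest Δλ = 60.2° (east) — does not cross 180°.
Total crossings: 2.

2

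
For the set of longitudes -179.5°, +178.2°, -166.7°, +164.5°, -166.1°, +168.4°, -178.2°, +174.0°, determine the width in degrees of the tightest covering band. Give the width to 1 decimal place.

Sort the longitudes: -179.5°, -178.2°, -166.7°, -166.1°, +164.5°, +168.4°, +174.0°, +178.2°.
Eastward gaps between consecutive values (wrapping around): 1.3°, 11.5°, 0.6°, 330.6°, 3.9°, 5.6°, 4.2°, 2.3°.
Largest gap = 330.6° ⇒ minimal covering band is its complement: 360° − 330.6° = 29.4°.
Band runs from +164.5° eastward to -166.1°, crossing the antimeridian.

29.4°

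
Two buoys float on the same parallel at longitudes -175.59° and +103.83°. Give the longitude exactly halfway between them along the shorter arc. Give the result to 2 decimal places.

+144.12°

Signed shortest Δλ from -175.59° to +103.83° is -80.58°.
Midpoint longitude = -175.59° + (-80.58°)/2 = -175.59° − 40.29° = -215.88°.
Normalise into (−180°, 180°]: +144.12°.
(The naïve average (-175.59 + +103.83)/2 = -35.88° is on the wrong side of the globe.)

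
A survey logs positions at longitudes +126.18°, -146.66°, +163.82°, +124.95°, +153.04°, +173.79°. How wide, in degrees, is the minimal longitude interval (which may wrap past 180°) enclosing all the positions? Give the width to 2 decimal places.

Sort the longitudes: -146.66°, +124.95°, +126.18°, +153.04°, +163.82°, +173.79°.
Eastward gaps between consecutive values (wrapping around): 271.61°, 1.23°, 26.86°, 10.78°, 9.97°, 39.55°.
Largest gap = 271.61° ⇒ minimal covering band is its complement: 360° − 271.61° = 88.39°.
Band runs from +124.95° eastward to -146.66°, crossing the antimeridian.

88.39°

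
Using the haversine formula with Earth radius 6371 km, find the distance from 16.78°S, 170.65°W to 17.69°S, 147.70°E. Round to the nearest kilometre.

4415 km

Δλ = 147.70 − -170.65 = 318.35°; wrapped into (−180°, 180°]: -41.65°.
Δφ = -17.69 − -16.78 = -0.91°.
a = sin²(Δφ/2) + cos φ₁ · cos φ₂ · sin²(Δλ/2) = 0.115350.
c = 2·atan2(√a, √(1−a)) = 0.69305 rad → d = 6371·c ≈ 4415.44 km.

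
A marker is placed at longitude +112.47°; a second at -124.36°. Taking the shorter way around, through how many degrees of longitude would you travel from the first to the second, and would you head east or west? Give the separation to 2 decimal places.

123.17° east

Raw difference: -124.36 − 112.47 = -236.83°.
Normalise into (−180°, 180°]: -236.83° + 360° = 123.17°.
Positive ⇒ the second point lies to the east; separation 123.17°.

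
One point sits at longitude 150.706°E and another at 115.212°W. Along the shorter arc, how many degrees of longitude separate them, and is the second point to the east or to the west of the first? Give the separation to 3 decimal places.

94.082° east

Raw difference: -115.212 − 150.706 = -265.918°.
Normalise into (−180°, 180°]: -265.918° + 360° = 94.082°.
Positive ⇒ the second point lies to the east; separation 94.082°.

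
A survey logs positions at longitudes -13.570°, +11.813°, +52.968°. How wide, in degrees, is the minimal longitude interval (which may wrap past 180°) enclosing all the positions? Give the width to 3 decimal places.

Sort the longitudes: -13.570°, +11.813°, +52.968°.
Eastward gaps between consecutive values (wrapping around): 25.383°, 41.155°, 293.462°.
Largest gap = 293.462° ⇒ minimal covering band is its complement: 360° − 293.462° = 66.538°.
Band runs from -13.570° eastward to +52.968°.

66.538°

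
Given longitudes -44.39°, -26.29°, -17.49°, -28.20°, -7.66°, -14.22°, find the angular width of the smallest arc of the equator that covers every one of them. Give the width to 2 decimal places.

36.73°

Sort the longitudes: -44.39°, -28.20°, -26.29°, -17.49°, -14.22°, -7.66°.
Eastward gaps between consecutive values (wrapping around): 16.19°, 1.91°, 8.80°, 3.27°, 6.56°, 323.27°.
Largest gap = 323.27° ⇒ minimal covering band is its complement: 360° − 323.27° = 36.73°.
Band runs from -44.39° eastward to -7.66°.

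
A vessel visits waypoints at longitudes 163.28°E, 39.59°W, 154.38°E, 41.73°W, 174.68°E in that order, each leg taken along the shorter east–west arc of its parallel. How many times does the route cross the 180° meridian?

4

Leg 1: +163.28° → -39.59°, shortest Δλ = 157.13° (east) — crosses 180°.
Leg 2: -39.59° → +154.38°, shortest Δλ = -166.03° (west) — crosses 180°.
Leg 3: +154.38° → -41.73°, shortest Δλ = 163.89° (east) — crosses 180°.
Leg 4: -41.73° → +174.68°, shortest Δλ = -143.59° (west) — crosses 180°.
Total crossings: 4.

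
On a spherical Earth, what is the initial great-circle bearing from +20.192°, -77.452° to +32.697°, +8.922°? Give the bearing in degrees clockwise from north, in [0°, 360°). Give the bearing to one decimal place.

Δλ = 8.922 − -77.452 = 86.374°.
θ = atan2( sin Δλ · cos φ₂ , cos φ₁ · sin φ₂ − sin φ₁ · cos φ₂ · cos Δλ )
  = atan2(0.83985, 0.48863) = 59.809° → normalised to [0°, 360°): 59.809°.

59.8°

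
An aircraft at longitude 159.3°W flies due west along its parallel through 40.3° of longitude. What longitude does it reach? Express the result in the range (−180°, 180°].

160.4°E

Start at -159.3°; shift −40.3° → -199.6°.
-199.6° lies outside (−180°, 180°]; add 360° → +160.4°.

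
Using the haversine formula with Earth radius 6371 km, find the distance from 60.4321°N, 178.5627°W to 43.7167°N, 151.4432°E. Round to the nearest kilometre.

2724 km

Δλ = 151.4432 − -178.5627 = 330.0059°; wrapped into (−180°, 180°]: -29.9941°.
Δφ = 43.7167 − 60.4321 = -16.7154°.
a = sin²(Δφ/2) + cos φ₁ · cos φ₂ · sin²(Δλ/2) = 0.045009.
c = 2·atan2(√a, √(1−a)) = 0.42756 rad → d = 6371·c ≈ 2723.97 km.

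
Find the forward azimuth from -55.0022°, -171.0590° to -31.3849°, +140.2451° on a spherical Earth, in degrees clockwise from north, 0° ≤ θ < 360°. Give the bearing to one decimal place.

Δλ = 140.2451 − -171.0590 = 311.3041°; wrapped into (−180°, 180°]: -48.6959°.
θ = atan2( sin Δλ · cos φ₂ , cos φ₁ · sin φ₂ − sin φ₁ · cos φ₂ · cos Δλ )
  = atan2(-0.64130, 0.16290) = -75.748° → normalised to [0°, 360°): 284.252°.

284.3°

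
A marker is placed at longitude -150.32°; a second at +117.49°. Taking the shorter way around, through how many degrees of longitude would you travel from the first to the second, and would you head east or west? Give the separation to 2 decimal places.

Raw difference: 117.49 − -150.32 = 267.81°.
Normalise into (−180°, 180°]: 267.81° − 360° = -92.19°.
Negative ⇒ the second point lies to the west; separation 92.19°.

92.19° west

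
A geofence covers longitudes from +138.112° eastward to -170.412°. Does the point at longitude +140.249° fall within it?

Band width going east from +138.112° to -170.412°: ((-170.412 − 138.112) mod 360) = 51.476°.
Offset of +140.249° east of the west edge: ((140.249 − 138.112) mod 360) = 2.137°.
2.137° ≤ 51.476° ⇒ inside.

Yes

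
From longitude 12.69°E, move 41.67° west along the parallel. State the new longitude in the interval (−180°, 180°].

Start at +12.69°; shift −41.67° → -28.98°.
-28.98° already lies in (−180°, 180°].

28.98°W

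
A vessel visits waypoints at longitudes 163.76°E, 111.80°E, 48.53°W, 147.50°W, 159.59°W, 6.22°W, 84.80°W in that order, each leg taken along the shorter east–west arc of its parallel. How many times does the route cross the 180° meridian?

Leg 1: +163.76° → +111.80°, shortest Δλ = -51.96° (west) — does not cross 180°.
Leg 2: +111.80° → -48.53°, shortest Δλ = -160.33° (west) — does not cross 180°.
Leg 3: -48.53° → -147.50°, shortest Δλ = -98.97° (west) — does not cross 180°.
Leg 4: -147.50° → -159.59°, shortest Δλ = -12.09° (west) — does not cross 180°.
Leg 5: -159.59° → -6.22°, shortest Δλ = 153.37° (east) — does not cross 180°.
Leg 6: -6.22° → -84.80°, shortest Δλ = -78.58° (west) — does not cross 180°.
Total crossings: 0.

0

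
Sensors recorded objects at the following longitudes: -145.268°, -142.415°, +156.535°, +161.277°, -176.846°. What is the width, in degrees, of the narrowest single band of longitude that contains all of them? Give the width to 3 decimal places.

Sort the longitudes: -176.846°, -145.268°, -142.415°, +156.535°, +161.277°.
Eastward gaps between consecutive values (wrapping around): 31.578°, 2.853°, 298.950°, 4.742°, 21.877°.
Largest gap = 298.950° ⇒ minimal covering band is its complement: 360° − 298.950° = 61.050°.
Band runs from +156.535° eastward to -142.415°, crossing the antimeridian.

61.050°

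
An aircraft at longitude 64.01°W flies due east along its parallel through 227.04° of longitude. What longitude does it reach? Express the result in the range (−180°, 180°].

Start at -64.01°; shift +227.04° → +163.03°.
+163.03° already lies in (−180°, 180°].

163.03°E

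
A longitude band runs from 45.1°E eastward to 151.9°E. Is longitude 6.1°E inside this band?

Band width going east from +45.1° to +151.9°: ((151.9 − 45.1) mod 360) = 106.8°.
Offset of +6.1° east of the west edge: ((6.1 − 45.1) mod 360) = 321.0°.
321.0° > 106.8° ⇒ outside.

No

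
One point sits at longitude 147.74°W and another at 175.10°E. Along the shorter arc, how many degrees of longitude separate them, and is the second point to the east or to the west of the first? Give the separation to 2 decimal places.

Raw difference: 175.10 − -147.74 = 322.84°.
Normalise into (−180°, 180°]: 322.84° − 360° = -37.16°.
Negative ⇒ the second point lies to the west; separation 37.16°.

37.16° west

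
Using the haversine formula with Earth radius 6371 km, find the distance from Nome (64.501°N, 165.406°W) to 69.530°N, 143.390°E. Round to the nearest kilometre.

Δλ = 143.390 − -165.406 = 308.796°; wrapped into (−180°, 180°]: -51.204°.
Δφ = 69.530 − 64.501 = 5.029°.
a = sin²(Δφ/2) + cos φ₁ · cos φ₂ · sin²(Δλ/2) = 0.030037.
c = 2·atan2(√a, √(1−a)) = 0.34838 rad → d = 6371·c ≈ 2219.53 km.

2220 km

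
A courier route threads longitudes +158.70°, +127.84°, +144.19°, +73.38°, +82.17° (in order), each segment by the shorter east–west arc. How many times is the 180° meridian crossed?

Leg 1: +158.70° → +127.84°, shortest Δλ = -30.86° (west) — does not cross 180°.
Leg 2: +127.84° → +144.19°, shortest Δλ = 16.35° (east) — does not cross 180°.
Leg 3: +144.19° → +73.38°, shortest Δλ = -70.81° (west) — does not cross 180°.
Leg 4: +73.38° → +82.17°, shortest Δλ = 8.79° (east) — does not cross 180°.
Total crossings: 0.

0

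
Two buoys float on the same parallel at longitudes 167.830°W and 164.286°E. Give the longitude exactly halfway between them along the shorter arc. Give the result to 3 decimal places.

178.228°E

Signed shortest Δλ from -167.830° to +164.286° is -27.884°.
Midpoint longitude = -167.830° + (-27.884°)/2 = -167.830° − 13.942° = -181.772°.
Normalise into (−180°, 180°]: +178.228°.
(The naïve average (-167.830 + +164.286)/2 = -1.772° is on the wrong side of the globe.)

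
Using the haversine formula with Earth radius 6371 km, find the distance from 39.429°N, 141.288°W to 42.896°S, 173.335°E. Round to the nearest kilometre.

10229 km

Δλ = 173.335 − -141.288 = 314.623°; wrapped into (−180°, 180°]: -45.377°.
Δφ = -42.896 − 39.429 = -82.325°.
a = sin²(Δφ/2) + cos φ₁ · cos φ₂ · sin²(Δλ/2) = 0.517412.
c = 2·atan2(√a, √(1−a)) = 1.60563 rad → d = 6371·c ≈ 10229.46 km.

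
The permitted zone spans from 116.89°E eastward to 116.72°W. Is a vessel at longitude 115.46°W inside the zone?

Band width going east from +116.89° to -116.72°: ((-116.72 − 116.89) mod 360) = 126.39°.
Offset of -115.46° east of the west edge: ((-115.46 − 116.89) mod 360) = 127.65°.
127.65° > 126.39° ⇒ outside.

No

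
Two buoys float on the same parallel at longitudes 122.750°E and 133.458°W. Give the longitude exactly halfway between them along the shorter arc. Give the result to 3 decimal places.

174.646°E

Signed shortest Δλ from +122.750° to -133.458° is +103.792°.
Midpoint longitude = +122.750° + (+103.792°)/2 = +122.750° + 51.896° = +174.646°.
(The naïve average (+122.750 + -133.458)/2 = -5.354° is on the wrong side of the globe.)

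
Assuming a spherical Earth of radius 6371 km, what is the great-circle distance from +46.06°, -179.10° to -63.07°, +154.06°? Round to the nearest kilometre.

Δλ = 154.06 − -179.10 = 333.16°; wrapped into (−180°, 180°]: -26.84°.
Δφ = -63.07 − 46.06 = -109.13°.
a = sin²(Δφ/2) + cos φ₁ · cos φ₂ · sin²(Δλ/2) = 0.680784.
c = 2·atan2(√a, √(1−a)) = 1.94075 rad → d = 6371·c ≈ 12364.49 km.

12364 km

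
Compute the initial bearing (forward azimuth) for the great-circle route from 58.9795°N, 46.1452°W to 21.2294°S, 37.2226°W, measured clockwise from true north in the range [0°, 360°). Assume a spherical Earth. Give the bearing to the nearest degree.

172°

Δλ = -37.2226 − -46.1452 = 8.9226°.
θ = atan2( sin Δλ · cos φ₂ , cos φ₁ · sin φ₂ − sin φ₁ · cos φ₂ · cos Δλ )
  = atan2(0.14457, -0.97577) = 171.572° → normalised to [0°, 360°): 171.572°.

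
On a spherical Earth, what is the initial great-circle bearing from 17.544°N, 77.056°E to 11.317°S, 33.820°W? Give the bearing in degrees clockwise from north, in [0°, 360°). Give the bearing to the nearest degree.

265°

Δλ = -33.820 − 77.056 = -110.876°.
θ = atan2( sin Δλ · cos φ₂ , cos φ₁ · sin φ₂ − sin φ₁ · cos φ₂ · cos Δλ )
  = atan2(-0.91619, -0.08178) = -95.101° → normalised to [0°, 360°): 264.899°.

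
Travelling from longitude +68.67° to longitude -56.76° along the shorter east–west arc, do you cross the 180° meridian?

No

Signed shortest Δλ = ((-56.76 − 68.67 + 180) mod 360) − 180 = -125.43°.
Going west by 125.43° from +68.67° reaches -56.76° without touching 180°.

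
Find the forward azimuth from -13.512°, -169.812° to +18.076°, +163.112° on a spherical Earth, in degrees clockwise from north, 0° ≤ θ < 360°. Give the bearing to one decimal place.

319.1°

Δλ = 163.112 − -169.812 = 332.924°; wrapped into (−180°, 180°]: -27.076°.
θ = atan2( sin Δλ · cos φ₂ , cos φ₁ · sin φ₂ − sin φ₁ · cos φ₂ · cos Δλ )
  = atan2(-0.43271, 0.49946) = -40.904° → normalised to [0°, 360°): 319.096°.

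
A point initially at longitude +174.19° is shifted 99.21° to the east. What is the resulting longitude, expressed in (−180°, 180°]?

-86.60°

Start at +174.19°; shift +99.21° → +273.40°.
+273.40° lies outside (−180°, 180°]; subtract 360° → -86.60°.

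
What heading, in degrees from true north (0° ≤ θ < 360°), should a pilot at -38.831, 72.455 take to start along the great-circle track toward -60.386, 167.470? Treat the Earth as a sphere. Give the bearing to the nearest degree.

Δλ = 167.470 − 72.455 = 95.015°.
θ = atan2( sin Δλ · cos φ₂ , cos φ₁ · sin φ₂ − sin φ₁ · cos φ₂ · cos Δλ )
  = atan2(0.49226, -0.70433) = 145.050° → normalised to [0°, 360°): 145.050°.

145°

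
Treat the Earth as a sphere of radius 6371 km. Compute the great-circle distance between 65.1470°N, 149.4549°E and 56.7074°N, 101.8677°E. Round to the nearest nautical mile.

Δλ = 101.8677 − 149.4549 = -47.5872°.
Δφ = 56.7074 − 65.1470 = -8.4396°.
a = sin²(Δφ/2) + cos φ₁ · cos φ₂ · sin²(Δλ/2) = 0.042965.
c = 2·atan2(√a, √(1−a)) = 0.41759 rad → d = 6371·c ≈ 2660.46 km ≈ 1436.53 nmi.

1437 nmi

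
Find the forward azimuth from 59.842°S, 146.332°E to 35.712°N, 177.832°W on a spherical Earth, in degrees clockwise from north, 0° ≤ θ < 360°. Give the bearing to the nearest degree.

29°

Δλ = -177.832 − 146.332 = -324.164°; wrapped into (−180°, 180°]: 35.836°.
θ = atan2( sin Δλ · cos φ₂ , cos φ₁ · sin φ₂ − sin φ₁ · cos φ₂ · cos Δλ )
  = atan2(0.47538, 0.86240) = 28.865° → normalised to [0°, 360°): 28.865°.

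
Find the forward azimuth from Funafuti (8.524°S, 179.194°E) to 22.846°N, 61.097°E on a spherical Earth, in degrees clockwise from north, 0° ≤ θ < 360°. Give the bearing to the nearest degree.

Δλ = 61.097 − 179.194 = -118.097°.
θ = atan2( sin Δλ · cos φ₂ , cos φ₁ · sin φ₂ − sin φ₁ · cos φ₂ · cos Δλ )
  = atan2(-0.81295, 0.31963) = -68.536° → normalised to [0°, 360°): 291.464°.

291°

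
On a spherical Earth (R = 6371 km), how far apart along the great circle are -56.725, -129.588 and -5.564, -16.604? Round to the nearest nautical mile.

Δλ = -16.604 − -129.588 = 112.984°.
Δφ = -5.564 − -56.725 = 51.161°.
a = sin²(Δφ/2) + cos φ₁ · cos φ₂ · sin²(Δλ/2) = 0.566083.
c = 2·atan2(√a, √(1−a)) = 1.70335 rad → d = 6371·c ≈ 10852.05 km ≈ 5859.64 nmi.

5860 nmi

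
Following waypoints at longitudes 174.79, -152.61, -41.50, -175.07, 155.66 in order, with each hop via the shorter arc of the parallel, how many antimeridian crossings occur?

2

Leg 1: +174.79° → -152.61°, shortest Δλ = 32.6° (east) — crosses 180°.
Leg 2: -152.61° → -41.50°, shortest Δλ = 111.11° (east) — does not cross 180°.
Leg 3: -41.50° → -175.07°, shortest Δλ = -133.57° (west) — does not cross 180°.
Leg 4: -175.07° → +155.66°, shortest Δλ = -29.27° (west) — crosses 180°.
Total crossings: 2.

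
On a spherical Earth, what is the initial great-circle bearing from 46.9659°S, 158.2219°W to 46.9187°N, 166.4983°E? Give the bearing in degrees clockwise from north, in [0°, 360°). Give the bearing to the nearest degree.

Δλ = 166.4983 − -158.2219 = 324.7202°; wrapped into (−180°, 180°]: -35.2798°.
θ = atan2( sin Δλ · cos φ₂ , cos φ₁ · sin φ₂ − sin φ₁ · cos φ₂ · cos Δλ )
  = atan2(-0.39450, 0.90601) = -23.530° → normalised to [0°, 360°): 336.470°.

336°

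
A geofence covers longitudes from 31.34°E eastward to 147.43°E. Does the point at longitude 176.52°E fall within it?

No

Band width going east from +31.34° to +147.43°: ((147.43 − 31.34) mod 360) = 116.09°.
Offset of +176.52° east of the west edge: ((176.52 − 31.34) mod 360) = 145.18°.
145.18° > 116.09° ⇒ outside.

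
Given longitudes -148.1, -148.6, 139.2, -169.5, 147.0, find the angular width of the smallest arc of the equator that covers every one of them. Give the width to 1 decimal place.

72.7°

Sort the longitudes: -169.5°, -148.6°, -148.1°, +139.2°, +147.0°.
Eastward gaps between consecutive values (wrapping around): 20.9°, 0.5°, 287.3°, 7.8°, 43.5°.
Largest gap = 287.3° ⇒ minimal covering band is its complement: 360° − 287.3° = 72.7°.
Band runs from +139.2° eastward to -148.1°, crossing the antimeridian.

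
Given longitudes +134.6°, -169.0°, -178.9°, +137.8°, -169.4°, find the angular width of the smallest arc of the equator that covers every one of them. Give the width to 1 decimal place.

56.4°

Sort the longitudes: -178.9°, -169.4°, -169.0°, +134.6°, +137.8°.
Eastward gaps between consecutive values (wrapping around): 9.5°, 0.4°, 303.6°, 3.2°, 43.3°.
Largest gap = 303.6° ⇒ minimal covering band is its complement: 360° − 303.6° = 56.4°.
Band runs from +134.6° eastward to -169.0°, crossing the antimeridian.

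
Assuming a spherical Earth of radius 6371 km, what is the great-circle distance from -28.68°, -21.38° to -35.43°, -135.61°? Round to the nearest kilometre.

10104 km

Δλ = -135.61 − -21.38 = -114.23°.
Δφ = -35.43 − -28.68 = -6.75°.
a = sin²(Δφ/2) + cos φ₁ · cos φ₂ · sin²(Δλ/2) = 0.507583.
c = 2·atan2(√a, √(1−a)) = 1.58596 rad → d = 6371·c ≈ 10104.17 km.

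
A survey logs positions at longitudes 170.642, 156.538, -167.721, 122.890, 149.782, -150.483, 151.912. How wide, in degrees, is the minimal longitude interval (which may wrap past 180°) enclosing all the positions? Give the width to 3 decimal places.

86.627°

Sort the longitudes: -167.721°, -150.483°, +122.890°, +149.782°, +151.912°, +156.538°, +170.642°.
Eastward gaps between consecutive values (wrapping around): 17.238°, 273.373°, 26.892°, 2.130°, 4.626°, 14.104°, 21.637°.
Largest gap = 273.373° ⇒ minimal covering band is its complement: 360° − 273.373° = 86.627°.
Band runs from +122.890° eastward to -150.483°, crossing the antimeridian.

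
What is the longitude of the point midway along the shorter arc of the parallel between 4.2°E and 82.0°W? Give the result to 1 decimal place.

38.9°W

Signed shortest Δλ from +4.2° to -82.0° is -86.2°.
Midpoint longitude = +4.2° + (-86.2°)/2 = +4.2° − 43.1° = -38.9°.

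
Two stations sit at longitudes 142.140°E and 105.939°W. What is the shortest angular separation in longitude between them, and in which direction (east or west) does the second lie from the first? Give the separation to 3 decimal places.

Raw difference: -105.939 − 142.140 = -248.079°.
Normalise into (−180°, 180°]: -248.079° + 360° = 111.921°.
Positive ⇒ the second point lies to the east; separation 111.921°.

111.921° east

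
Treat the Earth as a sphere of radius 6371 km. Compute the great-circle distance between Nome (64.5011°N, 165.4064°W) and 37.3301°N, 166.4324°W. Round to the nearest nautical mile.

1632 nmi

Δλ = -166.4324 − -165.4064 = -1.0260°.
Δφ = 37.3301 − 64.5011 = -27.1710°.
a = sin²(Δφ/2) + cos φ₁ · cos φ₂ · sin²(Δλ/2) = 0.055204.
c = 2·atan2(√a, √(1−a)) = 0.47434 rad → d = 6371·c ≈ 3022.04 km ≈ 1631.77 nmi.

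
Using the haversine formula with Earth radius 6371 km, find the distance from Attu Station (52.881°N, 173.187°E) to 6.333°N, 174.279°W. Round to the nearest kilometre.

5300 km

Δλ = -174.279 − 173.187 = -347.466°; wrapped into (−180°, 180°]: 12.534°.
Δφ = 6.333 − 52.881 = -46.548°.
a = sin²(Δφ/2) + cos φ₁ · cos φ₂ · sin²(Δλ/2) = 0.163274.
c = 2·atan2(√a, √(1−a)) = 0.83193 rad → d = 6371·c ≈ 5300.21 km.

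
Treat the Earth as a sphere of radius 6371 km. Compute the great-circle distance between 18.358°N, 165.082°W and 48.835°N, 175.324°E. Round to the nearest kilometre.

3819 km

Δλ = 175.324 − -165.082 = 340.406°; wrapped into (−180°, 180°]: -19.594°.
Δφ = 48.835 − 18.358 = 30.477°.
a = sin²(Δφ/2) + cos φ₁ · cos φ₂ · sin²(Δλ/2) = 0.087172.
c = 2·atan2(√a, √(1−a)) = 0.59943 rad → d = 6371·c ≈ 3818.98 km.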